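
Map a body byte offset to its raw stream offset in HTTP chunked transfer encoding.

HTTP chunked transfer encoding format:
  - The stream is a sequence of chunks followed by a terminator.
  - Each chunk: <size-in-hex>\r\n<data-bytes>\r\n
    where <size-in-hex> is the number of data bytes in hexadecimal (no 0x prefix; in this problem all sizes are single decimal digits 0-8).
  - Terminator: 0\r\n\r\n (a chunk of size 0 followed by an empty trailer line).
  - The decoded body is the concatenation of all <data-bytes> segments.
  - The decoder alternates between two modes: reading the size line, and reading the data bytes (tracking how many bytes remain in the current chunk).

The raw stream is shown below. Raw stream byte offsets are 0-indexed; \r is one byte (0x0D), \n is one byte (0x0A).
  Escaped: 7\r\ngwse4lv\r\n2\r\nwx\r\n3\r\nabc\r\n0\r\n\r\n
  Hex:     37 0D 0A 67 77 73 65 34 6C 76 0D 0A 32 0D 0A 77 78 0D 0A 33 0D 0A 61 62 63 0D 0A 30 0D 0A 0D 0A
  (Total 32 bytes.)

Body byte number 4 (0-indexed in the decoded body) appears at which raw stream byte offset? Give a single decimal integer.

Answer: 7

Derivation:
Chunk 1: stream[0..1]='7' size=0x7=7, data at stream[3..10]='gwse4lv' -> body[0..7], body so far='gwse4lv'
Chunk 2: stream[12..13]='2' size=0x2=2, data at stream[15..17]='wx' -> body[7..9], body so far='gwse4lvwx'
Chunk 3: stream[19..20]='3' size=0x3=3, data at stream[22..25]='abc' -> body[9..12], body so far='gwse4lvwxabc'
Chunk 4: stream[27..28]='0' size=0 (terminator). Final body='gwse4lvwxabc' (12 bytes)
Body byte 4 at stream offset 7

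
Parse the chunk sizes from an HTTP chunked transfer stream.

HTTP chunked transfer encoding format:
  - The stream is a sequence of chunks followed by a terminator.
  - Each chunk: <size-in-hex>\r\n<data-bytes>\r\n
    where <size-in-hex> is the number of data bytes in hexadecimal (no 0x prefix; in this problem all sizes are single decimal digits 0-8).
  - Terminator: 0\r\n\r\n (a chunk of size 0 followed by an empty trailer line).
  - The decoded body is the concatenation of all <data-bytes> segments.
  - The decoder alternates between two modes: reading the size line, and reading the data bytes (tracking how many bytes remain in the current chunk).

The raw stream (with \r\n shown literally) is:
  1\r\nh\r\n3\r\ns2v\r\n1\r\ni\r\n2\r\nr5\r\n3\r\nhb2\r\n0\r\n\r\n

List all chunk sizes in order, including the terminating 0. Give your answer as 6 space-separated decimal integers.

Answer: 1 3 1 2 3 0

Derivation:
Chunk 1: stream[0..1]='1' size=0x1=1, data at stream[3..4]='h' -> body[0..1], body so far='h'
Chunk 2: stream[6..7]='3' size=0x3=3, data at stream[9..12]='s2v' -> body[1..4], body so far='hs2v'
Chunk 3: stream[14..15]='1' size=0x1=1, data at stream[17..18]='i' -> body[4..5], body so far='hs2vi'
Chunk 4: stream[20..21]='2' size=0x2=2, data at stream[23..25]='r5' -> body[5..7], body so far='hs2vir5'
Chunk 5: stream[27..28]='3' size=0x3=3, data at stream[30..33]='hb2' -> body[7..10], body so far='hs2vir5hb2'
Chunk 6: stream[35..36]='0' size=0 (terminator). Final body='hs2vir5hb2' (10 bytes)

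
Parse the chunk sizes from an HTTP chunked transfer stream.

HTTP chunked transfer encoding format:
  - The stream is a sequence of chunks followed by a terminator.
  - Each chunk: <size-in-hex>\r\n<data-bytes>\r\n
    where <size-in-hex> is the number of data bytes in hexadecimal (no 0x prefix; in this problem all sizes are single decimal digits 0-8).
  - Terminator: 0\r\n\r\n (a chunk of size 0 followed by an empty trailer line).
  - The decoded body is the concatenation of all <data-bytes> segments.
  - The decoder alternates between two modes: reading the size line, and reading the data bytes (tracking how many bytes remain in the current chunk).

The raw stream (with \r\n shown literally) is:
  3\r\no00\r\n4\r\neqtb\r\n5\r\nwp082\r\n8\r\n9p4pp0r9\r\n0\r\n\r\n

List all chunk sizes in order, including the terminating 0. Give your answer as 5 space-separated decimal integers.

Answer: 3 4 5 8 0

Derivation:
Chunk 1: stream[0..1]='3' size=0x3=3, data at stream[3..6]='o00' -> body[0..3], body so far='o00'
Chunk 2: stream[8..9]='4' size=0x4=4, data at stream[11..15]='eqtb' -> body[3..7], body so far='o00eqtb'
Chunk 3: stream[17..18]='5' size=0x5=5, data at stream[20..25]='wp082' -> body[7..12], body so far='o00eqtbwp082'
Chunk 4: stream[27..28]='8' size=0x8=8, data at stream[30..38]='9p4pp0r9' -> body[12..20], body so far='o00eqtbwp0829p4pp0r9'
Chunk 5: stream[40..41]='0' size=0 (terminator). Final body='o00eqtbwp0829p4pp0r9' (20 bytes)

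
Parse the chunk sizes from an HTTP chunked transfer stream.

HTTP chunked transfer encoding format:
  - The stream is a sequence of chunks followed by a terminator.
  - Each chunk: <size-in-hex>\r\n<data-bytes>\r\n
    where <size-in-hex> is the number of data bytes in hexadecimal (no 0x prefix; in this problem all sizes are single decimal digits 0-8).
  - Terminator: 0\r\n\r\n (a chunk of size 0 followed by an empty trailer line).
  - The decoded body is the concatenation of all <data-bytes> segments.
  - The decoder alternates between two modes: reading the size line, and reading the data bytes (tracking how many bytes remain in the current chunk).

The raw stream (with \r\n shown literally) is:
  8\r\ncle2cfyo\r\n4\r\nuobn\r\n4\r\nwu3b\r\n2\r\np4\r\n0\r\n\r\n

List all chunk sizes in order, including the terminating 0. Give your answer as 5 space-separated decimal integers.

Chunk 1: stream[0..1]='8' size=0x8=8, data at stream[3..11]='cle2cfyo' -> body[0..8], body so far='cle2cfyo'
Chunk 2: stream[13..14]='4' size=0x4=4, data at stream[16..20]='uobn' -> body[8..12], body so far='cle2cfyouobn'
Chunk 3: stream[22..23]='4' size=0x4=4, data at stream[25..29]='wu3b' -> body[12..16], body so far='cle2cfyouobnwu3b'
Chunk 4: stream[31..32]='2' size=0x2=2, data at stream[34..36]='p4' -> body[16..18], body so far='cle2cfyouobnwu3bp4'
Chunk 5: stream[38..39]='0' size=0 (terminator). Final body='cle2cfyouobnwu3bp4' (18 bytes)

Answer: 8 4 4 2 0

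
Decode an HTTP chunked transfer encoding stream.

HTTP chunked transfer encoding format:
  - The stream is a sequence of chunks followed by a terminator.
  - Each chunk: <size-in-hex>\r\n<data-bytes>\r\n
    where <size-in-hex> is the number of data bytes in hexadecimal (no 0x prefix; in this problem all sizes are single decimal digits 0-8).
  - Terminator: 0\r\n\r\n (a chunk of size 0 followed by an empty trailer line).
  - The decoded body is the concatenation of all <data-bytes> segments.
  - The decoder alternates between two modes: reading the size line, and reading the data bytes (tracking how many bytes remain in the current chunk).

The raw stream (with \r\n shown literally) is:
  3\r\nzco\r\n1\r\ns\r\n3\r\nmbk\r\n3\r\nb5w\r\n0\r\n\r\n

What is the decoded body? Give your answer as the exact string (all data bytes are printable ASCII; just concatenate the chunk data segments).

Answer: zcosmbkb5w

Derivation:
Chunk 1: stream[0..1]='3' size=0x3=3, data at stream[3..6]='zco' -> body[0..3], body so far='zco'
Chunk 2: stream[8..9]='1' size=0x1=1, data at stream[11..12]='s' -> body[3..4], body so far='zcos'
Chunk 3: stream[14..15]='3' size=0x3=3, data at stream[17..20]='mbk' -> body[4..7], body so far='zcosmbk'
Chunk 4: stream[22..23]='3' size=0x3=3, data at stream[25..28]='b5w' -> body[7..10], body so far='zcosmbkb5w'
Chunk 5: stream[30..31]='0' size=0 (terminator). Final body='zcosmbkb5w' (10 bytes)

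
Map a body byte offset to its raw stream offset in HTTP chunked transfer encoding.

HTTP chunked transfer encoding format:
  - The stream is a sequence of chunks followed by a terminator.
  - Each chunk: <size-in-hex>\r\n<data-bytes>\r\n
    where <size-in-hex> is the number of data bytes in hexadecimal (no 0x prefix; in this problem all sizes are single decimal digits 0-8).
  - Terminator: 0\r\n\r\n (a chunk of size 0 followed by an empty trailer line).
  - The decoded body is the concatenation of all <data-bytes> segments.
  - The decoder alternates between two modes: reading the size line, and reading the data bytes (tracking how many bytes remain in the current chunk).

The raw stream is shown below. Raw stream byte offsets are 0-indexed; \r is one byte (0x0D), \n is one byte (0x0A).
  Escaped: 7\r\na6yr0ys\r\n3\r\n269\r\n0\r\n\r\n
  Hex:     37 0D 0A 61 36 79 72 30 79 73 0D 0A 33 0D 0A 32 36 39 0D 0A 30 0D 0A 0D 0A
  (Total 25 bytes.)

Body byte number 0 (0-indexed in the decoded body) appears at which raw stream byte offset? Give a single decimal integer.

Answer: 3

Derivation:
Chunk 1: stream[0..1]='7' size=0x7=7, data at stream[3..10]='a6yr0ys' -> body[0..7], body so far='a6yr0ys'
Chunk 2: stream[12..13]='3' size=0x3=3, data at stream[15..18]='269' -> body[7..10], body so far='a6yr0ys269'
Chunk 3: stream[20..21]='0' size=0 (terminator). Final body='a6yr0ys269' (10 bytes)
Body byte 0 at stream offset 3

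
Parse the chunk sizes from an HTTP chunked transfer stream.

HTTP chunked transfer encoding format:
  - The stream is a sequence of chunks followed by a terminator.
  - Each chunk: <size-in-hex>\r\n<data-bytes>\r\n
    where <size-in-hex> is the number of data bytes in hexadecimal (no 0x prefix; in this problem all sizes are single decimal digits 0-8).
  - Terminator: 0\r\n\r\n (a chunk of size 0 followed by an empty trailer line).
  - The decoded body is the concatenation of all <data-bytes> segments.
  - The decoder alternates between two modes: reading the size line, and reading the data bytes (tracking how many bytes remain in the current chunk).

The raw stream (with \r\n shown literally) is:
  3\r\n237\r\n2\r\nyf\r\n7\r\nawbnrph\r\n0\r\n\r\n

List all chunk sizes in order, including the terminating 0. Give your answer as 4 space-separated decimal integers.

Chunk 1: stream[0..1]='3' size=0x3=3, data at stream[3..6]='237' -> body[0..3], body so far='237'
Chunk 2: stream[8..9]='2' size=0x2=2, data at stream[11..13]='yf' -> body[3..5], body so far='237yf'
Chunk 3: stream[15..16]='7' size=0x7=7, data at stream[18..25]='awbnrph' -> body[5..12], body so far='237yfawbnrph'
Chunk 4: stream[27..28]='0' size=0 (terminator). Final body='237yfawbnrph' (12 bytes)

Answer: 3 2 7 0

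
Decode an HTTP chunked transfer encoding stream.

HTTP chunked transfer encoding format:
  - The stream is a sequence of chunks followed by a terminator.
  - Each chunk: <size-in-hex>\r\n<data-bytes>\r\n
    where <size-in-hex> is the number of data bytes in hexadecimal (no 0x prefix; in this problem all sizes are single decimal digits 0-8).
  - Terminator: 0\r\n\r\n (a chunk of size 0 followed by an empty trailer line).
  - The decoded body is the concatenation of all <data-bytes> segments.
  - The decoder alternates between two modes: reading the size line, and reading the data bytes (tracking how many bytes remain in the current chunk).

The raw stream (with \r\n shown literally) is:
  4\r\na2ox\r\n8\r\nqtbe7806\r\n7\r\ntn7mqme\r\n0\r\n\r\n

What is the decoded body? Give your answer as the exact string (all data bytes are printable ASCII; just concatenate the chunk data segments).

Answer: a2oxqtbe7806tn7mqme

Derivation:
Chunk 1: stream[0..1]='4' size=0x4=4, data at stream[3..7]='a2ox' -> body[0..4], body so far='a2ox'
Chunk 2: stream[9..10]='8' size=0x8=8, data at stream[12..20]='qtbe7806' -> body[4..12], body so far='a2oxqtbe7806'
Chunk 3: stream[22..23]='7' size=0x7=7, data at stream[25..32]='tn7mqme' -> body[12..19], body so far='a2oxqtbe7806tn7mqme'
Chunk 4: stream[34..35]='0' size=0 (terminator). Final body='a2oxqtbe7806tn7mqme' (19 bytes)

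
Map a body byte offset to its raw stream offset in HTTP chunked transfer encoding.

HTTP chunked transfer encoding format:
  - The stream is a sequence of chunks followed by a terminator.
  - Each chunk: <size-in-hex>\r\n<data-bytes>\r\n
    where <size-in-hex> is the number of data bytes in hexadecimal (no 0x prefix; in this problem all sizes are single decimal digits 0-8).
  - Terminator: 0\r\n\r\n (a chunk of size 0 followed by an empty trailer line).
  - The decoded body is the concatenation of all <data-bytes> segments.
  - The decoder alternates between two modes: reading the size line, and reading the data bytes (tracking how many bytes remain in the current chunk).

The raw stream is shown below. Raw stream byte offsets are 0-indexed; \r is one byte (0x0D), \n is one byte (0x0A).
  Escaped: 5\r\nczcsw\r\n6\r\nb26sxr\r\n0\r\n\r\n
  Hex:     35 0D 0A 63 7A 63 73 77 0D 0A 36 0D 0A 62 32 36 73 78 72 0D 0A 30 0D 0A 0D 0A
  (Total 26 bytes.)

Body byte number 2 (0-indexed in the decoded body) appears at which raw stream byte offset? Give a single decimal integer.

Chunk 1: stream[0..1]='5' size=0x5=5, data at stream[3..8]='czcsw' -> body[0..5], body so far='czcsw'
Chunk 2: stream[10..11]='6' size=0x6=6, data at stream[13..19]='b26sxr' -> body[5..11], body so far='czcswb26sxr'
Chunk 3: stream[21..22]='0' size=0 (terminator). Final body='czcswb26sxr' (11 bytes)
Body byte 2 at stream offset 5

Answer: 5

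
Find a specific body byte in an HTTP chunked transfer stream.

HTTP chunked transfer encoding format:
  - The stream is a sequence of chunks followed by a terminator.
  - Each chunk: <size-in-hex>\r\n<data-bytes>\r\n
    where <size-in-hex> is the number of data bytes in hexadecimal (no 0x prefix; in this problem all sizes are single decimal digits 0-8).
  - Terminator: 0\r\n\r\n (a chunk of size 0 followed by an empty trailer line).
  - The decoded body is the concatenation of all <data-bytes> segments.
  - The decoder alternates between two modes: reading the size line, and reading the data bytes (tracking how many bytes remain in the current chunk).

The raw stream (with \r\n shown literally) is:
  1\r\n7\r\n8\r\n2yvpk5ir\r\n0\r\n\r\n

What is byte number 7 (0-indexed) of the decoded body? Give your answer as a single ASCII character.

Answer: i

Derivation:
Chunk 1: stream[0..1]='1' size=0x1=1, data at stream[3..4]='7' -> body[0..1], body so far='7'
Chunk 2: stream[6..7]='8' size=0x8=8, data at stream[9..17]='2yvpk5ir' -> body[1..9], body so far='72yvpk5ir'
Chunk 3: stream[19..20]='0' size=0 (terminator). Final body='72yvpk5ir' (9 bytes)
Body byte 7 = 'i'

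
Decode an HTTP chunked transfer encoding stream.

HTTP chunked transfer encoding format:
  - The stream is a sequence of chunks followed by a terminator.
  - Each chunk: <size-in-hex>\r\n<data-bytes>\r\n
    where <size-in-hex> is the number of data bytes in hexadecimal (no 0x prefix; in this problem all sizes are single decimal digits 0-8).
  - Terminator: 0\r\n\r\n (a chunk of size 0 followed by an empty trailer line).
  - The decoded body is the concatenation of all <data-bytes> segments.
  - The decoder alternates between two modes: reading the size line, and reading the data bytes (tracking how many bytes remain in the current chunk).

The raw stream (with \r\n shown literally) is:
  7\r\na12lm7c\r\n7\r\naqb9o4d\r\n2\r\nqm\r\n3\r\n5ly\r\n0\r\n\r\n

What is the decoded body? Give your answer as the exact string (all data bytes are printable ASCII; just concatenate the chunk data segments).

Answer: a12lm7caqb9o4dqm5ly

Derivation:
Chunk 1: stream[0..1]='7' size=0x7=7, data at stream[3..10]='a12lm7c' -> body[0..7], body so far='a12lm7c'
Chunk 2: stream[12..13]='7' size=0x7=7, data at stream[15..22]='aqb9o4d' -> body[7..14], body so far='a12lm7caqb9o4d'
Chunk 3: stream[24..25]='2' size=0x2=2, data at stream[27..29]='qm' -> body[14..16], body so far='a12lm7caqb9o4dqm'
Chunk 4: stream[31..32]='3' size=0x3=3, data at stream[34..37]='5ly' -> body[16..19], body so far='a12lm7caqb9o4dqm5ly'
Chunk 5: stream[39..40]='0' size=0 (terminator). Final body='a12lm7caqb9o4dqm5ly' (19 bytes)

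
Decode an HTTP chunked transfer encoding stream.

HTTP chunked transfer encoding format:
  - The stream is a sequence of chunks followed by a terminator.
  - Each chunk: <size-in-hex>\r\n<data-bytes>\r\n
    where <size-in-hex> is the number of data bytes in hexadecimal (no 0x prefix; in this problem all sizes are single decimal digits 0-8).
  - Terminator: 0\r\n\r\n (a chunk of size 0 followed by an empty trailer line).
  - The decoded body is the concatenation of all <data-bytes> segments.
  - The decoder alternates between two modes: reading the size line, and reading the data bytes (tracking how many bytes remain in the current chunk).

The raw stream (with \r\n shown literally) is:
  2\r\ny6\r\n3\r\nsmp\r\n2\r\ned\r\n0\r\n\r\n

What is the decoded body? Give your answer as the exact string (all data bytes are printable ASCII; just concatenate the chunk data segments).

Answer: y6smped

Derivation:
Chunk 1: stream[0..1]='2' size=0x2=2, data at stream[3..5]='y6' -> body[0..2], body so far='y6'
Chunk 2: stream[7..8]='3' size=0x3=3, data at stream[10..13]='smp' -> body[2..5], body so far='y6smp'
Chunk 3: stream[15..16]='2' size=0x2=2, data at stream[18..20]='ed' -> body[5..7], body so far='y6smped'
Chunk 4: stream[22..23]='0' size=0 (terminator). Final body='y6smped' (7 bytes)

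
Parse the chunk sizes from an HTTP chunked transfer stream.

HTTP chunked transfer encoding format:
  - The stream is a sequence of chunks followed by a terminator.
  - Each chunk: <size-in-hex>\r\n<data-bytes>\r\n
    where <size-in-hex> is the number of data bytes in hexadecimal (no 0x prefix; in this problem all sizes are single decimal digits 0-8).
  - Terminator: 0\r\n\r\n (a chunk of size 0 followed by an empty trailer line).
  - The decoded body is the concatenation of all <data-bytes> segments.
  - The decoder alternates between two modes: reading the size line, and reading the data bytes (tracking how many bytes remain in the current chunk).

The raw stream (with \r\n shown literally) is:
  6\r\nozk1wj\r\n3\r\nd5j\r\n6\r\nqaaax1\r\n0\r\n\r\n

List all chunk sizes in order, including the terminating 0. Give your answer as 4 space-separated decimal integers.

Answer: 6 3 6 0

Derivation:
Chunk 1: stream[0..1]='6' size=0x6=6, data at stream[3..9]='ozk1wj' -> body[0..6], body so far='ozk1wj'
Chunk 2: stream[11..12]='3' size=0x3=3, data at stream[14..17]='d5j' -> body[6..9], body so far='ozk1wjd5j'
Chunk 3: stream[19..20]='6' size=0x6=6, data at stream[22..28]='qaaax1' -> body[9..15], body so far='ozk1wjd5jqaaax1'
Chunk 4: stream[30..31]='0' size=0 (terminator). Final body='ozk1wjd5jqaaax1' (15 bytes)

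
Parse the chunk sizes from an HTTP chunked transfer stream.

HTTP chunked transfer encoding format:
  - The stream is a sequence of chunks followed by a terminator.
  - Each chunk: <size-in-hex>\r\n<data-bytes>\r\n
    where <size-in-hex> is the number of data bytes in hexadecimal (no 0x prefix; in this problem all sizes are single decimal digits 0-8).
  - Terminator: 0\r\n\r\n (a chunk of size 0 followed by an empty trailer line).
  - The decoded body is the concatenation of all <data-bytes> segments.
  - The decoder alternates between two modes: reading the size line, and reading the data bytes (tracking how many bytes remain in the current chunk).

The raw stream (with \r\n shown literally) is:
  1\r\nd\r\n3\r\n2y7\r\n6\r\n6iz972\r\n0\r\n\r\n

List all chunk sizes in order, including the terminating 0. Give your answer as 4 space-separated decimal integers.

Answer: 1 3 6 0

Derivation:
Chunk 1: stream[0..1]='1' size=0x1=1, data at stream[3..4]='d' -> body[0..1], body so far='d'
Chunk 2: stream[6..7]='3' size=0x3=3, data at stream[9..12]='2y7' -> body[1..4], body so far='d2y7'
Chunk 3: stream[14..15]='6' size=0x6=6, data at stream[17..23]='6iz972' -> body[4..10], body so far='d2y76iz972'
Chunk 4: stream[25..26]='0' size=0 (terminator). Final body='d2y76iz972' (10 bytes)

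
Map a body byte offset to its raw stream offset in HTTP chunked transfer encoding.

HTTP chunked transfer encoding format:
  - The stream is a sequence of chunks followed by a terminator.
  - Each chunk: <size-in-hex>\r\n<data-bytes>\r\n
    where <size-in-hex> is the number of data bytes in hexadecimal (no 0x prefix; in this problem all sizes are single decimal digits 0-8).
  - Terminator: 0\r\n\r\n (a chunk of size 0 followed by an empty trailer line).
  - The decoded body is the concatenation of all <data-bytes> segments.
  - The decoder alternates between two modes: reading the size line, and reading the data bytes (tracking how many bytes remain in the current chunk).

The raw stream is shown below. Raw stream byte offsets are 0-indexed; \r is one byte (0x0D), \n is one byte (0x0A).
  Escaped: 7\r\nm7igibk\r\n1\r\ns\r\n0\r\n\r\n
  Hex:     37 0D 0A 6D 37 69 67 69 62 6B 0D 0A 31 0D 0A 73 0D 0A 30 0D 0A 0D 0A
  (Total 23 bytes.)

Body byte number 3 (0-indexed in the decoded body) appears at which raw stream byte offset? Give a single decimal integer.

Answer: 6

Derivation:
Chunk 1: stream[0..1]='7' size=0x7=7, data at stream[3..10]='m7igibk' -> body[0..7], body so far='m7igibk'
Chunk 2: stream[12..13]='1' size=0x1=1, data at stream[15..16]='s' -> body[7..8], body so far='m7igibks'
Chunk 3: stream[18..19]='0' size=0 (terminator). Final body='m7igibks' (8 bytes)
Body byte 3 at stream offset 6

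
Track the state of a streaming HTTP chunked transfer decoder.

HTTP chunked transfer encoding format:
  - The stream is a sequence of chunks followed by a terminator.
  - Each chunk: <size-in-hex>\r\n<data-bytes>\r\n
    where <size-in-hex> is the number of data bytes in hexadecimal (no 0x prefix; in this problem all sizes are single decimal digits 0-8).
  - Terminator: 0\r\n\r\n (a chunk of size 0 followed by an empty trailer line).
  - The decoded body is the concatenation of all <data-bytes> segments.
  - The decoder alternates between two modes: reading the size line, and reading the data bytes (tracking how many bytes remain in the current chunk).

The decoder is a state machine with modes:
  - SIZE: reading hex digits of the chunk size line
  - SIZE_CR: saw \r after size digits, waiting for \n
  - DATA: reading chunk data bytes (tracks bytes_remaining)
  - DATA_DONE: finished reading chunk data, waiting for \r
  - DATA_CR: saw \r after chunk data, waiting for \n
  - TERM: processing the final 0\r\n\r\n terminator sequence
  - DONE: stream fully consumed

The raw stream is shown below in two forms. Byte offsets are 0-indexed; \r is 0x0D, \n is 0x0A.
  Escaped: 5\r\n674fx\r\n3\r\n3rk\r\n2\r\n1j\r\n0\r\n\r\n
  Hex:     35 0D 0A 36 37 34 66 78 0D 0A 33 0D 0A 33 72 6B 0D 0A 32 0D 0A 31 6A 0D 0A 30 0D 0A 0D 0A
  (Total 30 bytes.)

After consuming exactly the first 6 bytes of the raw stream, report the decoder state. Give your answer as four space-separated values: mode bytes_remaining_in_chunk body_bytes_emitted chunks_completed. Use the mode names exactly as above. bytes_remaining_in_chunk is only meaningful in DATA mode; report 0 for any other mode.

Byte 0 = '5': mode=SIZE remaining=0 emitted=0 chunks_done=0
Byte 1 = 0x0D: mode=SIZE_CR remaining=0 emitted=0 chunks_done=0
Byte 2 = 0x0A: mode=DATA remaining=5 emitted=0 chunks_done=0
Byte 3 = '6': mode=DATA remaining=4 emitted=1 chunks_done=0
Byte 4 = '7': mode=DATA remaining=3 emitted=2 chunks_done=0
Byte 5 = '4': mode=DATA remaining=2 emitted=3 chunks_done=0

Answer: DATA 2 3 0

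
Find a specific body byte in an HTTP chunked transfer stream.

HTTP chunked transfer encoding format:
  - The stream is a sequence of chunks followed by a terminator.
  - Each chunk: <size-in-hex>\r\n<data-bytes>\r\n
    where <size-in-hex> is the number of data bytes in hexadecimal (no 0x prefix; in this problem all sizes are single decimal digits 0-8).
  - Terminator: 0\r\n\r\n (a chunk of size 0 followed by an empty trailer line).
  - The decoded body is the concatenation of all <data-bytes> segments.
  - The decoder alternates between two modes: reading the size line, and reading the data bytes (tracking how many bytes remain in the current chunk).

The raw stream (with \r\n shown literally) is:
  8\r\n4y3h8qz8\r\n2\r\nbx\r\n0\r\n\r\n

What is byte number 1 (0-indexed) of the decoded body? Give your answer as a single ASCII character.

Answer: y

Derivation:
Chunk 1: stream[0..1]='8' size=0x8=8, data at stream[3..11]='4y3h8qz8' -> body[0..8], body so far='4y3h8qz8'
Chunk 2: stream[13..14]='2' size=0x2=2, data at stream[16..18]='bx' -> body[8..10], body so far='4y3h8qz8bx'
Chunk 3: stream[20..21]='0' size=0 (terminator). Final body='4y3h8qz8bx' (10 bytes)
Body byte 1 = 'y'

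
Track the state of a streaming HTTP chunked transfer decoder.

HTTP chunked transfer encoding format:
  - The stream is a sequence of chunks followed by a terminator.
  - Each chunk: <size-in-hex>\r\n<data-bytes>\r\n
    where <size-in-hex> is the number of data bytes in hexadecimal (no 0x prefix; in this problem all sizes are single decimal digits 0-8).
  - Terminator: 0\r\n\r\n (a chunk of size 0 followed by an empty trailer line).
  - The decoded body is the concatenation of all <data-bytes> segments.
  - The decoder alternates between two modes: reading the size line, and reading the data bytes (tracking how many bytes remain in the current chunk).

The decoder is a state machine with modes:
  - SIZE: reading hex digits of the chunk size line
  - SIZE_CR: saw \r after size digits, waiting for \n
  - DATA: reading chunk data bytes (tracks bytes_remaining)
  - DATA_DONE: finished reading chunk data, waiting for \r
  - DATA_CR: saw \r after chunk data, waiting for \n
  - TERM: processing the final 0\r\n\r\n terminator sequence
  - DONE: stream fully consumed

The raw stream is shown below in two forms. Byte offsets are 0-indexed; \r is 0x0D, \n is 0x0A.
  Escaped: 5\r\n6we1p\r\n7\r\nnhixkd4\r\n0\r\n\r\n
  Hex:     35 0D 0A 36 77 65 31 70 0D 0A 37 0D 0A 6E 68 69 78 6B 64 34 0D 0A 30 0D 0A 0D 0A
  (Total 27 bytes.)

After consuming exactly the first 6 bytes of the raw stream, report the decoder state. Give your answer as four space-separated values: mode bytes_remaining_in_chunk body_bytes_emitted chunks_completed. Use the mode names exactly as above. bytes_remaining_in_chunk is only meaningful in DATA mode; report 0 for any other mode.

Answer: DATA 2 3 0

Derivation:
Byte 0 = '5': mode=SIZE remaining=0 emitted=0 chunks_done=0
Byte 1 = 0x0D: mode=SIZE_CR remaining=0 emitted=0 chunks_done=0
Byte 2 = 0x0A: mode=DATA remaining=5 emitted=0 chunks_done=0
Byte 3 = '6': mode=DATA remaining=4 emitted=1 chunks_done=0
Byte 4 = 'w': mode=DATA remaining=3 emitted=2 chunks_done=0
Byte 5 = 'e': mode=DATA remaining=2 emitted=3 chunks_done=0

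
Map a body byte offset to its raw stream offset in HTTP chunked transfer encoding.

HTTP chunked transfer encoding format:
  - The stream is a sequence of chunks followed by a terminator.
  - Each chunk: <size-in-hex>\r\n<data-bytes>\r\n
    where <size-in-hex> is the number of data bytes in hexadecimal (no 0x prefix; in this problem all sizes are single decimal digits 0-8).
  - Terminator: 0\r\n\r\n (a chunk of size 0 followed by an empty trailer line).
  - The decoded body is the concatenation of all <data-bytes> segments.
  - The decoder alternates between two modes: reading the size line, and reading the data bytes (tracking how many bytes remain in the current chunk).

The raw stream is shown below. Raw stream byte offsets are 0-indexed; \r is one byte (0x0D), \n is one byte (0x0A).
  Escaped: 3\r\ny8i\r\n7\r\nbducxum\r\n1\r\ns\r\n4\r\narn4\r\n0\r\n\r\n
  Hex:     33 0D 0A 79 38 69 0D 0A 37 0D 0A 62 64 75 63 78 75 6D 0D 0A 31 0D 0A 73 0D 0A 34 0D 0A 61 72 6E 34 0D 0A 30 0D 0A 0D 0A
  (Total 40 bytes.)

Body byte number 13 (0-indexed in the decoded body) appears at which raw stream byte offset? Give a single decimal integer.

Answer: 31

Derivation:
Chunk 1: stream[0..1]='3' size=0x3=3, data at stream[3..6]='y8i' -> body[0..3], body so far='y8i'
Chunk 2: stream[8..9]='7' size=0x7=7, data at stream[11..18]='bducxum' -> body[3..10], body so far='y8ibducxum'
Chunk 3: stream[20..21]='1' size=0x1=1, data at stream[23..24]='s' -> body[10..11], body so far='y8ibducxums'
Chunk 4: stream[26..27]='4' size=0x4=4, data at stream[29..33]='arn4' -> body[11..15], body so far='y8ibducxumsarn4'
Chunk 5: stream[35..36]='0' size=0 (terminator). Final body='y8ibducxumsarn4' (15 bytes)
Body byte 13 at stream offset 31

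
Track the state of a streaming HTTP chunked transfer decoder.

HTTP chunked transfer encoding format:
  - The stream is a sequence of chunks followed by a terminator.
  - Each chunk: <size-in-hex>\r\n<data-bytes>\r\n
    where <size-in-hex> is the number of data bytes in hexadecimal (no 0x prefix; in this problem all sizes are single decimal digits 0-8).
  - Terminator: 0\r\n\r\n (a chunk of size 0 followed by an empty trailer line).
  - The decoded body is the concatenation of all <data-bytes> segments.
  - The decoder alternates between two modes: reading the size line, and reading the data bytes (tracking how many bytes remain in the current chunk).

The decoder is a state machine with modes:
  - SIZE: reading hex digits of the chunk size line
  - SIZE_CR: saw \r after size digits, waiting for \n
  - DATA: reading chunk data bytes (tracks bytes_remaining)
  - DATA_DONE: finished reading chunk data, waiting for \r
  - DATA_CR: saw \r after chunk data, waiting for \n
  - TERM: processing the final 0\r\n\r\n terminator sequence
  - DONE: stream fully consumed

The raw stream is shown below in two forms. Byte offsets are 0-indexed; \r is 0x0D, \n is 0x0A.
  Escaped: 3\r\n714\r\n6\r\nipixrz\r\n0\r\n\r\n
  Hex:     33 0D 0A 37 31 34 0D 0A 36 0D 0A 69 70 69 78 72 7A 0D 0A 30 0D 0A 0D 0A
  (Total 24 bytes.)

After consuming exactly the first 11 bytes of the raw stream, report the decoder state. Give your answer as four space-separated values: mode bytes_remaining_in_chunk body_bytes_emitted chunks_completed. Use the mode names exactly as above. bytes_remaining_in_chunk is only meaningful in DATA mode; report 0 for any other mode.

Byte 0 = '3': mode=SIZE remaining=0 emitted=0 chunks_done=0
Byte 1 = 0x0D: mode=SIZE_CR remaining=0 emitted=0 chunks_done=0
Byte 2 = 0x0A: mode=DATA remaining=3 emitted=0 chunks_done=0
Byte 3 = '7': mode=DATA remaining=2 emitted=1 chunks_done=0
Byte 4 = '1': mode=DATA remaining=1 emitted=2 chunks_done=0
Byte 5 = '4': mode=DATA_DONE remaining=0 emitted=3 chunks_done=0
Byte 6 = 0x0D: mode=DATA_CR remaining=0 emitted=3 chunks_done=0
Byte 7 = 0x0A: mode=SIZE remaining=0 emitted=3 chunks_done=1
Byte 8 = '6': mode=SIZE remaining=0 emitted=3 chunks_done=1
Byte 9 = 0x0D: mode=SIZE_CR remaining=0 emitted=3 chunks_done=1
Byte 10 = 0x0A: mode=DATA remaining=6 emitted=3 chunks_done=1

Answer: DATA 6 3 1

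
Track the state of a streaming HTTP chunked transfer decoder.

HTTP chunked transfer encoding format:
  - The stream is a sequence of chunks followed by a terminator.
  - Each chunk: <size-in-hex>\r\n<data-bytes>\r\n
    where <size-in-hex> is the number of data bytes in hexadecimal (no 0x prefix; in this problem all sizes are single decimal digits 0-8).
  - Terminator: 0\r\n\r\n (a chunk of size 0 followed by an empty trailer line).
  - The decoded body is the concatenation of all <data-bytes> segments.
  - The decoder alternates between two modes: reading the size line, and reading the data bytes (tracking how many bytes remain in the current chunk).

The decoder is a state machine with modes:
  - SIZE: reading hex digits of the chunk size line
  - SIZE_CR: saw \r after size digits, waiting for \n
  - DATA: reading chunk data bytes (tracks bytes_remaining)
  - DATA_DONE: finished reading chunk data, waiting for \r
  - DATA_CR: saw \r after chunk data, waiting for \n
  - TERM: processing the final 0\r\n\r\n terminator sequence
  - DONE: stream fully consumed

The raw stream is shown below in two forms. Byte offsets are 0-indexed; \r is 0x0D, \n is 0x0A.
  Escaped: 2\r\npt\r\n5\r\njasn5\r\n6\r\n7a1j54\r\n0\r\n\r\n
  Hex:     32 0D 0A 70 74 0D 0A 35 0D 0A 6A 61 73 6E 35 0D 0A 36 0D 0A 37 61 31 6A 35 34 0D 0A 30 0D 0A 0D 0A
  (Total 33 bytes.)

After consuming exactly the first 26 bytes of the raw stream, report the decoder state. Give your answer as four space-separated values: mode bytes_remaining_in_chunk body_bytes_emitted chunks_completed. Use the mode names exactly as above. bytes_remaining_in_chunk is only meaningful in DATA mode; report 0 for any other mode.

Answer: DATA_DONE 0 13 2

Derivation:
Byte 0 = '2': mode=SIZE remaining=0 emitted=0 chunks_done=0
Byte 1 = 0x0D: mode=SIZE_CR remaining=0 emitted=0 chunks_done=0
Byte 2 = 0x0A: mode=DATA remaining=2 emitted=0 chunks_done=0
Byte 3 = 'p': mode=DATA remaining=1 emitted=1 chunks_done=0
Byte 4 = 't': mode=DATA_DONE remaining=0 emitted=2 chunks_done=0
Byte 5 = 0x0D: mode=DATA_CR remaining=0 emitted=2 chunks_done=0
Byte 6 = 0x0A: mode=SIZE remaining=0 emitted=2 chunks_done=1
Byte 7 = '5': mode=SIZE remaining=0 emitted=2 chunks_done=1
Byte 8 = 0x0D: mode=SIZE_CR remaining=0 emitted=2 chunks_done=1
Byte 9 = 0x0A: mode=DATA remaining=5 emitted=2 chunks_done=1
Byte 10 = 'j': mode=DATA remaining=4 emitted=3 chunks_done=1
Byte 11 = 'a': mode=DATA remaining=3 emitted=4 chunks_done=1
Byte 12 = 's': mode=DATA remaining=2 emitted=5 chunks_done=1
Byte 13 = 'n': mode=DATA remaining=1 emitted=6 chunks_done=1
Byte 14 = '5': mode=DATA_DONE remaining=0 emitted=7 chunks_done=1
Byte 15 = 0x0D: mode=DATA_CR remaining=0 emitted=7 chunks_done=1
Byte 16 = 0x0A: mode=SIZE remaining=0 emitted=7 chunks_done=2
Byte 17 = '6': mode=SIZE remaining=0 emitted=7 chunks_done=2
Byte 18 = 0x0D: mode=SIZE_CR remaining=0 emitted=7 chunks_done=2
Byte 19 = 0x0A: mode=DATA remaining=6 emitted=7 chunks_done=2
Byte 20 = '7': mode=DATA remaining=5 emitted=8 chunks_done=2
Byte 21 = 'a': mode=DATA remaining=4 emitted=9 chunks_done=2
Byte 22 = '1': mode=DATA remaining=3 emitted=10 chunks_done=2
Byte 23 = 'j': mode=DATA remaining=2 emitted=11 chunks_done=2
Byte 24 = '5': mode=DATA remaining=1 emitted=12 chunks_done=2
Byte 25 = '4': mode=DATA_DONE remaining=0 emitted=13 chunks_done=2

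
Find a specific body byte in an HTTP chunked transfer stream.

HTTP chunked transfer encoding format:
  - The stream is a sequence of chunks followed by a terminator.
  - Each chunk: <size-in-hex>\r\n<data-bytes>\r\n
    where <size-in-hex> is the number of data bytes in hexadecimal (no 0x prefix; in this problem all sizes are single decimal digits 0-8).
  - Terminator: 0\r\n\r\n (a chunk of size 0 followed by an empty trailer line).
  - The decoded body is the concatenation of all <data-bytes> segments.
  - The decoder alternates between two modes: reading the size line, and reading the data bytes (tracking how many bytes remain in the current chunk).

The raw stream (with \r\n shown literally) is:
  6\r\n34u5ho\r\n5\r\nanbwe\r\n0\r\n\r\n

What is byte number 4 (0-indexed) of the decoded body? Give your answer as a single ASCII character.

Answer: h

Derivation:
Chunk 1: stream[0..1]='6' size=0x6=6, data at stream[3..9]='34u5ho' -> body[0..6], body so far='34u5ho'
Chunk 2: stream[11..12]='5' size=0x5=5, data at stream[14..19]='anbwe' -> body[6..11], body so far='34u5hoanbwe'
Chunk 3: stream[21..22]='0' size=0 (terminator). Final body='34u5hoanbwe' (11 bytes)
Body byte 4 = 'h'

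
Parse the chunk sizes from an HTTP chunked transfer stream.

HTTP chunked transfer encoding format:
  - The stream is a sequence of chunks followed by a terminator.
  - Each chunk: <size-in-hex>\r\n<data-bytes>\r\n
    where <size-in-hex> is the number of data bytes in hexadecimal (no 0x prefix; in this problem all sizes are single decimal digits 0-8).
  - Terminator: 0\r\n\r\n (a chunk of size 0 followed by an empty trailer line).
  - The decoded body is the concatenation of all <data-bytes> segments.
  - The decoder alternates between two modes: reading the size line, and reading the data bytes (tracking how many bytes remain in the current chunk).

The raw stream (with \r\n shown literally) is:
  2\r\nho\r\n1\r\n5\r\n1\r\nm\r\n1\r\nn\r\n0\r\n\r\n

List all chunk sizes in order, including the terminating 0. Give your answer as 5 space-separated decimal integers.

Chunk 1: stream[0..1]='2' size=0x2=2, data at stream[3..5]='ho' -> body[0..2], body so far='ho'
Chunk 2: stream[7..8]='1' size=0x1=1, data at stream[10..11]='5' -> body[2..3], body so far='ho5'
Chunk 3: stream[13..14]='1' size=0x1=1, data at stream[16..17]='m' -> body[3..4], body so far='ho5m'
Chunk 4: stream[19..20]='1' size=0x1=1, data at stream[22..23]='n' -> body[4..5], body so far='ho5mn'
Chunk 5: stream[25..26]='0' size=0 (terminator). Final body='ho5mn' (5 bytes)

Answer: 2 1 1 1 0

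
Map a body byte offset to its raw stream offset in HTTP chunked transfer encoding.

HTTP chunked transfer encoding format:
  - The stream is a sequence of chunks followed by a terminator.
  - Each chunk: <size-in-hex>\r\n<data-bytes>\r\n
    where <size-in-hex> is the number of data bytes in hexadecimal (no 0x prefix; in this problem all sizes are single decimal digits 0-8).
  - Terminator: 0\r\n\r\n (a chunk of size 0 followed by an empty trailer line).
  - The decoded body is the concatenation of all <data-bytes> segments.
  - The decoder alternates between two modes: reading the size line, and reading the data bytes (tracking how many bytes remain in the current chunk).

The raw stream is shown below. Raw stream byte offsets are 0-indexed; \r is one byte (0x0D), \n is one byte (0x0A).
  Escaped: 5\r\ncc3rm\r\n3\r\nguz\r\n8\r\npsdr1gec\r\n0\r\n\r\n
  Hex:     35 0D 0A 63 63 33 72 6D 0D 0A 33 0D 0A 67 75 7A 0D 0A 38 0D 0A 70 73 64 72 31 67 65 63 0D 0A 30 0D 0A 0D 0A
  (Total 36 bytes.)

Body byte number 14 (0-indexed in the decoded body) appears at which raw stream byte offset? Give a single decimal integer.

Chunk 1: stream[0..1]='5' size=0x5=5, data at stream[3..8]='cc3rm' -> body[0..5], body so far='cc3rm'
Chunk 2: stream[10..11]='3' size=0x3=3, data at stream[13..16]='guz' -> body[5..8], body so far='cc3rmguz'
Chunk 3: stream[18..19]='8' size=0x8=8, data at stream[21..29]='psdr1gec' -> body[8..16], body so far='cc3rmguzpsdr1gec'
Chunk 4: stream[31..32]='0' size=0 (terminator). Final body='cc3rmguzpsdr1gec' (16 bytes)
Body byte 14 at stream offset 27

Answer: 27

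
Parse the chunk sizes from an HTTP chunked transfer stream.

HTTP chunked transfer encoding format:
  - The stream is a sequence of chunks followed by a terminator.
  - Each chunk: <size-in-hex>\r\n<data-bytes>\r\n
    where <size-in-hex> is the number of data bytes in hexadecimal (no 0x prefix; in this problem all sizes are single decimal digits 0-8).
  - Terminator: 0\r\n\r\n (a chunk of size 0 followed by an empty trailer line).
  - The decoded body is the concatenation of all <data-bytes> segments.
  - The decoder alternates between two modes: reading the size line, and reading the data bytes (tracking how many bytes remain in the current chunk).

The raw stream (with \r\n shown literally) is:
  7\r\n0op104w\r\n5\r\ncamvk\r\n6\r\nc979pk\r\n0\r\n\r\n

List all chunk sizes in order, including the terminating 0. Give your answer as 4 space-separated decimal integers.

Chunk 1: stream[0..1]='7' size=0x7=7, data at stream[3..10]='0op104w' -> body[0..7], body so far='0op104w'
Chunk 2: stream[12..13]='5' size=0x5=5, data at stream[15..20]='camvk' -> body[7..12], body so far='0op104wcamvk'
Chunk 3: stream[22..23]='6' size=0x6=6, data at stream[25..31]='c979pk' -> body[12..18], body so far='0op104wcamvkc979pk'
Chunk 4: stream[33..34]='0' size=0 (terminator). Final body='0op104wcamvkc979pk' (18 bytes)

Answer: 7 5 6 0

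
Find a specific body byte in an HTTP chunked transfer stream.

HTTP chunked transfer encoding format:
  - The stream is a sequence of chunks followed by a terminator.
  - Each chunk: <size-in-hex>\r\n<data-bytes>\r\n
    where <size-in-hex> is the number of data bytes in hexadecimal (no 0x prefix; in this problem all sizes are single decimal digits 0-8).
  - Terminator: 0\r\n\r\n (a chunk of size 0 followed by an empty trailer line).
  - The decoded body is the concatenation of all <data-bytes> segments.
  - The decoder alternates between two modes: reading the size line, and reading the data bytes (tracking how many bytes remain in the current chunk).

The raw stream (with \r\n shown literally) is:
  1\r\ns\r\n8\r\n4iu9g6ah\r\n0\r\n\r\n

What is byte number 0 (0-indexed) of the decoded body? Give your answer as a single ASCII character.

Chunk 1: stream[0..1]='1' size=0x1=1, data at stream[3..4]='s' -> body[0..1], body so far='s'
Chunk 2: stream[6..7]='8' size=0x8=8, data at stream[9..17]='4iu9g6ah' -> body[1..9], body so far='s4iu9g6ah'
Chunk 3: stream[19..20]='0' size=0 (terminator). Final body='s4iu9g6ah' (9 bytes)
Body byte 0 = 's'

Answer: s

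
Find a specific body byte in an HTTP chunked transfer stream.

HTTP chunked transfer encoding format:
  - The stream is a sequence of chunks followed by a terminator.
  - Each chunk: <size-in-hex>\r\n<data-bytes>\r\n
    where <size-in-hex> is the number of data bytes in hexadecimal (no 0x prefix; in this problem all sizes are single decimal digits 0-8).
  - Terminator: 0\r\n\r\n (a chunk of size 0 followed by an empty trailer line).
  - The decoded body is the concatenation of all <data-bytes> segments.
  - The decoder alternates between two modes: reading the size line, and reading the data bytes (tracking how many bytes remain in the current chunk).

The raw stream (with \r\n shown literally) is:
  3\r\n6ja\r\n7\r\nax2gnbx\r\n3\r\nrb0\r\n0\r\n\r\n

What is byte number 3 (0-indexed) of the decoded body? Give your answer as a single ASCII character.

Answer: a

Derivation:
Chunk 1: stream[0..1]='3' size=0x3=3, data at stream[3..6]='6ja' -> body[0..3], body so far='6ja'
Chunk 2: stream[8..9]='7' size=0x7=7, data at stream[11..18]='ax2gnbx' -> body[3..10], body so far='6jaax2gnbx'
Chunk 3: stream[20..21]='3' size=0x3=3, data at stream[23..26]='rb0' -> body[10..13], body so far='6jaax2gnbxrb0'
Chunk 4: stream[28..29]='0' size=0 (terminator). Final body='6jaax2gnbxrb0' (13 bytes)
Body byte 3 = 'a'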